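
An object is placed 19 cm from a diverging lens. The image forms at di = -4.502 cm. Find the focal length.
1/f = 1/do + 1/di → f = -5.9 cm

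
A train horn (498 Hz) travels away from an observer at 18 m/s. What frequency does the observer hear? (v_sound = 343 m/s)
f_obs = f·v/(v + v_s) = 473.2 Hz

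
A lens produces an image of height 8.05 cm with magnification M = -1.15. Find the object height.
ho = |hi|/|M| = 7 cm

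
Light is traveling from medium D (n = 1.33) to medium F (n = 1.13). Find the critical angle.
θc = arcsin(n₂/n₁) = 58.17°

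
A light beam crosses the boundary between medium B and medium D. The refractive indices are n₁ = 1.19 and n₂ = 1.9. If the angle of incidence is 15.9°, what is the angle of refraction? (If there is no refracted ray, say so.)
sin θ₂ = (n₁/n₂)·sin θ₁ = 0.1716 → θ₂ = 9.88°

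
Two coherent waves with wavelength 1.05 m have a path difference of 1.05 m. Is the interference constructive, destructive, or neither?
constructive — path difference = 1λ, a whole number of wavelengths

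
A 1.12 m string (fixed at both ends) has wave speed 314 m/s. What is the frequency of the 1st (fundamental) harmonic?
fₙ = nv/(2L) = 140.2 Hz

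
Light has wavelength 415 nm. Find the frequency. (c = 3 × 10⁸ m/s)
f = c/λ = 7.229 × 10¹⁴ Hz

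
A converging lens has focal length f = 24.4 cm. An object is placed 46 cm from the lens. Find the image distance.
1/di = 1/f − 1/do → di = 51.96 cm (real image)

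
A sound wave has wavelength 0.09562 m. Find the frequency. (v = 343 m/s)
f = v/λ = 3587 Hz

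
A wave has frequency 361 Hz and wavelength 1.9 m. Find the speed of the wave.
v = fλ = 685.9 m/s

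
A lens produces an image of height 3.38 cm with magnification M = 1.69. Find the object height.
ho = |hi|/|M| = 2 cm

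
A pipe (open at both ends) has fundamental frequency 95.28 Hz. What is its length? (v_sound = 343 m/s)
L = v/(2f₁) = 1.8 m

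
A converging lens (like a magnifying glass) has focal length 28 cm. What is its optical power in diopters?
P = 1/f = 3.571 D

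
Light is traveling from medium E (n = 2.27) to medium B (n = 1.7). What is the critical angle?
θc = arcsin(n₂/n₁) = 48.5°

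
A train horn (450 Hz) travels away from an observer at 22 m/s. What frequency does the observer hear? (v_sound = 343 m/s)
f_obs = f·v/(v + v_s) = 422.9 Hz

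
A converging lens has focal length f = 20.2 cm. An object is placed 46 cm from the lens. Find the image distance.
1/di = 1/f − 1/do → di = 36.02 cm (real image)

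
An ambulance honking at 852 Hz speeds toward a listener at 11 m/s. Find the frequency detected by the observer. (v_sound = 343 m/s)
f_obs = f·v/(v − v_s) = 880.2 Hz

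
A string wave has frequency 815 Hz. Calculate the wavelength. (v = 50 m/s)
λ = v/f = 0.06135 m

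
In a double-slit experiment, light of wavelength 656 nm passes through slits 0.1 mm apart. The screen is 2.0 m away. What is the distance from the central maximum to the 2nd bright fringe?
y = mλL/d = 26.24 mm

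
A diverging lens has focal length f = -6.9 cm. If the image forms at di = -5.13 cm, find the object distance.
1/do = 1/f − 1/di → do = 20 cm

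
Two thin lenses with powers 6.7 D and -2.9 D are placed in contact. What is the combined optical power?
P_total = P₁ + P₂ = 3.8 D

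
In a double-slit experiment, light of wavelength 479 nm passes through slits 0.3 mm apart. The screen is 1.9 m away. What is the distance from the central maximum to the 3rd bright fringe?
y = mλL/d = 9.101 mm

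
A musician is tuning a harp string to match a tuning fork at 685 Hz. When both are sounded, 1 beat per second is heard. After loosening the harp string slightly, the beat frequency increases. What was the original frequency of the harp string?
684 Hz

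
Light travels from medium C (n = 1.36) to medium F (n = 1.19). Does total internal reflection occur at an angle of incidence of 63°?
θc = arcsin(n₂/n₁) = 61.04°; 63° > θc, so yes — total internal reflection.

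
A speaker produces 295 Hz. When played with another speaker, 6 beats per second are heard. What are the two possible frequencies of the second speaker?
f₂ = 295 ± 6 Hz → 301 Hz or 289 Hz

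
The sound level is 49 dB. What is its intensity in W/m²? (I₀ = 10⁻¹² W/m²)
I = I₀·10^(β/10) = 7.94 × 10⁻⁸ W/m²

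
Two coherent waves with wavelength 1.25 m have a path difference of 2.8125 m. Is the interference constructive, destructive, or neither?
neither (partial) — path difference = 2.25λ, neither a whole number of wavelengths nor an odd multiple of λ/2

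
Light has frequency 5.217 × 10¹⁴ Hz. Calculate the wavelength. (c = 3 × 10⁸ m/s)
λ = c/f = 575 nm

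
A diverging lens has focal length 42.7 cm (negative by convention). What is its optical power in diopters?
P = 1/f = -2.342 D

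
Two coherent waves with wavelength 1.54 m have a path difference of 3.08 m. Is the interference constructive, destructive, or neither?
constructive — path difference = 2λ, a whole number of wavelengths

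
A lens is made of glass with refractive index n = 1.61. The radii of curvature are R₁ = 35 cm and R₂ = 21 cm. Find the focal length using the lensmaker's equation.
1/f = (n − 1)(1/R₁ − 1/R₂) → f = -86.07 cm (diverging lens)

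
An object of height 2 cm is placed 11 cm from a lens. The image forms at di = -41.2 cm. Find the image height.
hi = (-di/do) × ho = 7.491 cm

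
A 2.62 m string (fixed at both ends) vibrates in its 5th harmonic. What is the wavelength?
λₙ = 2L/n = 1.048 m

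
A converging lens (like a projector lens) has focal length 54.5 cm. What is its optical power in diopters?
P = 1/f = 1.835 D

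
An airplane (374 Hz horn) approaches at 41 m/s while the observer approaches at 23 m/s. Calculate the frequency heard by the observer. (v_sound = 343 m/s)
f_obs = f·(v + v_o)/(v − v_s) = 453.3 Hz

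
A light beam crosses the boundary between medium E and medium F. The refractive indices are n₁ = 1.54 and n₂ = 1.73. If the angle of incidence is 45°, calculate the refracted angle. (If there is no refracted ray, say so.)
sin θ₂ = (n₁/n₂)·sin θ₁ = 0.6294 → θ₂ = 39.01°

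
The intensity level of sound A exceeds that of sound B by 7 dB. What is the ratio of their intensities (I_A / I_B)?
I_A/I_B = 10^(Δβ/10) = 5.012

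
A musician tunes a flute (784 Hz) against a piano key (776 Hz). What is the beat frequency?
8 Hz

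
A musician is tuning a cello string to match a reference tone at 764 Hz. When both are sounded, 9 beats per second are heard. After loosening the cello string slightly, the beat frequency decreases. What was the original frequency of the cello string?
773 Hz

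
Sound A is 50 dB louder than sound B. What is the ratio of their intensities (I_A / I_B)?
I_A/I_B = 10^(Δβ/10) = 100000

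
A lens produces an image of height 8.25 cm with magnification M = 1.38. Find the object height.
ho = |hi|/|M| = 5.978 cm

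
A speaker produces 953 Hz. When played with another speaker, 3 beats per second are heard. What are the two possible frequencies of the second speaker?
f₂ = 953 ± 3 Hz → 956 Hz or 950 Hz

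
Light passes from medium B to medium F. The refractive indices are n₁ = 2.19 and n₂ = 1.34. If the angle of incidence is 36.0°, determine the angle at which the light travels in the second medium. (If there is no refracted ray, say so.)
sin θ₂ = (n₁/n₂)·sin θ₁ = 0.9606 → θ₂ = 73.87°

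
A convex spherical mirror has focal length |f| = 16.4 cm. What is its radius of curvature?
R = 2|f| = 32.8 cm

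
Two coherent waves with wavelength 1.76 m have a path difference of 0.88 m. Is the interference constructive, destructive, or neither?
destructive — path difference = 0.5λ, an odd multiple of λ/2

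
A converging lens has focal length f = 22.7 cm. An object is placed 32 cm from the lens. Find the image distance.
1/di = 1/f − 1/do → di = 78.11 cm (real image)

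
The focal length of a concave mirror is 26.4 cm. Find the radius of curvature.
R = 2|f| = 52.8 cm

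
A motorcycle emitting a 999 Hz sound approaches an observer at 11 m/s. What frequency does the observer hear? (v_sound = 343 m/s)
f_obs = f·v/(v − v_s) = 1032 Hz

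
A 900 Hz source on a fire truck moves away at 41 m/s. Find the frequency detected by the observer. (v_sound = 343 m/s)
f_obs = f·v/(v + v_s) = 803.9 Hz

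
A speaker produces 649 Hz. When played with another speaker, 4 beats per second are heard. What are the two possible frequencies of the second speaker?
f₂ = 649 ± 4 Hz → 653 Hz or 645 Hz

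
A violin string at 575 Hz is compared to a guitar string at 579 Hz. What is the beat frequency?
4 Hz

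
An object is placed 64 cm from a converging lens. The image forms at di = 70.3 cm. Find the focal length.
1/f = 1/do + 1/di → f = 33.5 cm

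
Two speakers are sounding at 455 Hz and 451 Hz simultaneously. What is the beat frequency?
4 Hz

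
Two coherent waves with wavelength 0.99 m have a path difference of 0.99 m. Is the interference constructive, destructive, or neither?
constructive — path difference = 1λ, a whole number of wavelengths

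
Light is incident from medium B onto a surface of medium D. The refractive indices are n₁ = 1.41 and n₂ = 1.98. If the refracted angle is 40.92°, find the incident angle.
sin θ₁ = (n₂/n₁)·sin θ₂ → θ₁ = 66.9°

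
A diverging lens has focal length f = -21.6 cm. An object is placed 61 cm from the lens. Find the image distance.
1/di = 1/f − 1/do → di = -15.95 cm (virtual image)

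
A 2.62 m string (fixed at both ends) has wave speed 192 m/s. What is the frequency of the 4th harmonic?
fₙ = nv/(2L) = 146.6 Hz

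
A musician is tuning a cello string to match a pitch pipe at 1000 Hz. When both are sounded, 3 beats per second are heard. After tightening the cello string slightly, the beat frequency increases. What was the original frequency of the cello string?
1003 Hz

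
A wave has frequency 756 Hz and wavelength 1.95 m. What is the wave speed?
v = fλ = 1474 m/s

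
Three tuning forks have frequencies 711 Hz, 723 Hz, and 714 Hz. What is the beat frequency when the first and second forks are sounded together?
12 Hz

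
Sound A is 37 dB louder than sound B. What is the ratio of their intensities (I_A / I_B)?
I_A/I_B = 10^(Δβ/10) = 5012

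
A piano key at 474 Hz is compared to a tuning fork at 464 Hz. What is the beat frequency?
10 Hz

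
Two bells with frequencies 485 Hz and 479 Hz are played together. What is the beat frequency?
6 Hz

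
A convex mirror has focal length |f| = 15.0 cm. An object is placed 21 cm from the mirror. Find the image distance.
f = −15.0 cm (convex); 1/di = 1/f − 1/do → di = -8.75 cm (virtual image, behind mirror)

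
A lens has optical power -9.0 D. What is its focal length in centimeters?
f = 1/P = -11.11 cm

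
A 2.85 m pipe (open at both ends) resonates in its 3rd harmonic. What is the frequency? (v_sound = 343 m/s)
fₙ = nv/(2L) = 180.5 Hz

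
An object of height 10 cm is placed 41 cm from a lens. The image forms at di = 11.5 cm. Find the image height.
hi = (-di/do) × ho = -2.805 cm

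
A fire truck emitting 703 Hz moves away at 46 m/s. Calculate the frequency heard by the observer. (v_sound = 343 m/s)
f_obs = f·v/(v + v_s) = 619.9 Hz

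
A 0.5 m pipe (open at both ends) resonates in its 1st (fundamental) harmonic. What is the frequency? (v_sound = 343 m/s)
fₙ = nv/(2L) = 343 Hz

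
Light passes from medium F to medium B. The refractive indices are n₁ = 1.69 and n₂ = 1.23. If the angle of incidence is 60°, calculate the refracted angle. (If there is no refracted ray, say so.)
sin θ₂ = (n₁/n₂)·sin θ₁ = 1.19 > 1, so there is no refracted ray — the light undergoes total internal reflection.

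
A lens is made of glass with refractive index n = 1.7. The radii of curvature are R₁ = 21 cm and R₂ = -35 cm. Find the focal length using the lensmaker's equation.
1/f = (n − 1)(1/R₁ − 1/R₂) → f = 18.75 cm (converging lens)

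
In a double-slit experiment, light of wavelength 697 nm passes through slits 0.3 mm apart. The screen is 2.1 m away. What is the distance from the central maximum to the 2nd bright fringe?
y = mλL/d = 9.758 mm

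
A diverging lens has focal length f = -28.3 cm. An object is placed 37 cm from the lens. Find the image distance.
1/di = 1/f − 1/do → di = -16.04 cm (virtual image)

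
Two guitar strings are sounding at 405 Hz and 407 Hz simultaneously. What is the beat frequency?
2 Hz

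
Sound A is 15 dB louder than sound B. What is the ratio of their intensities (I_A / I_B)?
I_A/I_B = 10^(Δβ/10) = 31.62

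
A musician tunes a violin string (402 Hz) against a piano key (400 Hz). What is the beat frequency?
2 Hz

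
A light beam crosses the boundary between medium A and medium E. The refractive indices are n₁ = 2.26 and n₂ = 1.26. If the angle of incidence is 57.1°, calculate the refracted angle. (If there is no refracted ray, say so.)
sin θ₂ = (n₁/n₂)·sin θ₁ = 1.506 > 1, so there is no refracted ray — the light undergoes total internal reflection.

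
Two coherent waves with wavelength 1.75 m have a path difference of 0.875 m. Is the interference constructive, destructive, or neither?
destructive — path difference = 0.5λ, an odd multiple of λ/2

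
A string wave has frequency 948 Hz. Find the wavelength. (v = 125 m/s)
λ = v/f = 0.1319 m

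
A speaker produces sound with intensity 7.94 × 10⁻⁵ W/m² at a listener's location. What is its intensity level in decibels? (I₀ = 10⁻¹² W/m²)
β = 10·log₁₀(I/I₀) = 79 dB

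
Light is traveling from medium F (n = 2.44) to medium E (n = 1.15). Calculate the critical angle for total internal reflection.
θc = arcsin(n₂/n₁) = 28.12°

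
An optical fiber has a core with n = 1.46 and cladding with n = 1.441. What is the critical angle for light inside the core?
θc = arcsin(n_cladding/n_core) = 80.75°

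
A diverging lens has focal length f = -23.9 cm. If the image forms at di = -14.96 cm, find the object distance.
1/do = 1/f − 1/di → do = 39.99 cm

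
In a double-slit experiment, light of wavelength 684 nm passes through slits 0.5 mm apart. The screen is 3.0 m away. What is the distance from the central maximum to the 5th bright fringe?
y = mλL/d = 20.52 mm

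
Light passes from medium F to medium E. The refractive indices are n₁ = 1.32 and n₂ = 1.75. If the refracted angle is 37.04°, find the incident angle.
sin θ₁ = (n₂/n₁)·sin θ₂ → θ₁ = 53°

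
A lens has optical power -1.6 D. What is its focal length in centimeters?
f = 1/P = -62.5 cm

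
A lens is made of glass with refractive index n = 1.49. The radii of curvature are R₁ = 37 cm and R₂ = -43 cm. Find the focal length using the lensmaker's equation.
1/f = (n − 1)(1/R₁ − 1/R₂) → f = 40.59 cm (converging lens)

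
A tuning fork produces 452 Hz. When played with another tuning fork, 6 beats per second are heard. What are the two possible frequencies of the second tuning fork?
f₂ = 452 ± 6 Hz → 458 Hz or 446 Hz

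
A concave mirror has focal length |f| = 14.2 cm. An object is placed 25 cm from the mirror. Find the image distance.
f = +14.2 cm (concave); 1/di = 1/f − 1/do → di = 32.87 cm (real image, in front of mirror)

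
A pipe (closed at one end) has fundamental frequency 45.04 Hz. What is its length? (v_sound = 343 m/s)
L = v/(4f₁) = 1.904 m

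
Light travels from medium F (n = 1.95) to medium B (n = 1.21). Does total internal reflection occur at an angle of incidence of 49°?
θc = arcsin(n₂/n₁) = 38.35°; 49° > θc, so yes — total internal reflection.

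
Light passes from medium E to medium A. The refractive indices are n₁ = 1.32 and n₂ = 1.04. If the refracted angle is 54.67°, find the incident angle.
sin θ₁ = (n₂/n₁)·sin θ₂ → θ₁ = 40°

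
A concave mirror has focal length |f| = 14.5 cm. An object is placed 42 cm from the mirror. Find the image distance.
f = +14.5 cm (concave); 1/di = 1/f − 1/do → di = 22.15 cm (real image, in front of mirror)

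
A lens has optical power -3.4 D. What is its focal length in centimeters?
f = 1/P = -29.41 cm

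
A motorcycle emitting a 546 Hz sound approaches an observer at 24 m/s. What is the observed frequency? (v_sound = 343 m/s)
f_obs = f·v/(v − v_s) = 587.1 Hz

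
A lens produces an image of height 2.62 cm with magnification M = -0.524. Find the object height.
ho = |hi|/|M| = 5 cm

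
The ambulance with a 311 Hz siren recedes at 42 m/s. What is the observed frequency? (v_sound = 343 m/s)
f_obs = f·v/(v + v_s) = 277.1 Hz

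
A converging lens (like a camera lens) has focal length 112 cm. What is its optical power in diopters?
P = 1/f = 0.8929 D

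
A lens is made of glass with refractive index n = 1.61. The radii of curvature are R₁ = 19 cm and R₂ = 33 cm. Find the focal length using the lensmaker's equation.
1/f = (n − 1)(1/R₁ − 1/R₂) → f = 73.42 cm (converging lens)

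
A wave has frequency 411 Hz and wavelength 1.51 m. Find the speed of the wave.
v = fλ = 620.6 m/s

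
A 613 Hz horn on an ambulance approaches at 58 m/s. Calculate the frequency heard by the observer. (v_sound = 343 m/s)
f_obs = f·v/(v − v_s) = 737.8 Hz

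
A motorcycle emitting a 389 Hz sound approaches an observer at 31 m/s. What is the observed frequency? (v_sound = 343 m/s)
f_obs = f·v/(v − v_s) = 427.7 Hz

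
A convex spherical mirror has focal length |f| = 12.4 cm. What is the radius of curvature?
R = 2|f| = 24.8 cm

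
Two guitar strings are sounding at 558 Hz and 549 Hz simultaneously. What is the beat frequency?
9 Hz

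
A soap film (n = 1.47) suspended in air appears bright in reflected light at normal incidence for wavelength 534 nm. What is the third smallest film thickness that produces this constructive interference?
2nt = (m − ½)λ with m = 3 → t = (m − ½)λ/(2n) = 454.1 nm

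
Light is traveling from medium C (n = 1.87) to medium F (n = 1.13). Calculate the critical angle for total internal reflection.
θc = arcsin(n₂/n₁) = 37.18°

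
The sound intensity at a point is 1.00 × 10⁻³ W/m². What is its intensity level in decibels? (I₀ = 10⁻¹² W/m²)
β = 10·log₁₀(I/I₀) = 90 dB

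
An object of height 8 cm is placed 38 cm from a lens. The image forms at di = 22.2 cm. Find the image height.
hi = (-di/do) × ho = -4.674 cm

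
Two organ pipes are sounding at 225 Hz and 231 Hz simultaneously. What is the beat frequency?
6 Hz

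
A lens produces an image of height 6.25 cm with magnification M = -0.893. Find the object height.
ho = |hi|/|M| = 6.999 cm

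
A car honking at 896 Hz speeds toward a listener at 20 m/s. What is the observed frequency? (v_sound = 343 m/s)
f_obs = f·v/(v − v_s) = 951.5 Hz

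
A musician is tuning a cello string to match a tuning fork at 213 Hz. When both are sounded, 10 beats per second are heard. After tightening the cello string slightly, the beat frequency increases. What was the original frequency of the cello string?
223 Hz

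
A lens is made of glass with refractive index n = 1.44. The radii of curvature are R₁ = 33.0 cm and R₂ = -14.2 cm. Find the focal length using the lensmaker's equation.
1/f = (n − 1)(1/R₁ − 1/R₂) → f = 22.56 cm (converging lens)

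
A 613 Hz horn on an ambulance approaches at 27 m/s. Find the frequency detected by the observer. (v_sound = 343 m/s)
f_obs = f·v/(v − v_s) = 665.4 Hz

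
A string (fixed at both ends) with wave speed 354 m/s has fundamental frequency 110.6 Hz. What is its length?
L = v/(2f₁) = 1.6 m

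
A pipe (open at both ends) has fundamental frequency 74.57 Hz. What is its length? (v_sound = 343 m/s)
L = v/(2f₁) = 2.3 m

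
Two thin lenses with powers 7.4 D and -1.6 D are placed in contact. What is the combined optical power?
P_total = P₁ + P₂ = 5.8 D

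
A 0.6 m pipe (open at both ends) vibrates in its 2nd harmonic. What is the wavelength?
λₙ = 2L/n = 0.6 m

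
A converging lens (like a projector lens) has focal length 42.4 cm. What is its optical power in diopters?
P = 1/f = 2.358 D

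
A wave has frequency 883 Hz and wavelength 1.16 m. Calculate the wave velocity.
v = fλ = 1024 m/s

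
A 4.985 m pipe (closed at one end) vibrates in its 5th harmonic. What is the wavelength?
λₙ = 4L/n = 3.988 m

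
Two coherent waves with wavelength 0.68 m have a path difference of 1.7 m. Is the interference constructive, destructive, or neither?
destructive — path difference = 2.5λ, an odd multiple of λ/2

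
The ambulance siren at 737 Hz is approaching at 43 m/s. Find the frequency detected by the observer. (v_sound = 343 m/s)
f_obs = f·v/(v − v_s) = 842.6 Hz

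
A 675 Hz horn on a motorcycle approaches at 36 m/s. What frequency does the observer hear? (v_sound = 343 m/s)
f_obs = f·v/(v − v_s) = 754.2 Hz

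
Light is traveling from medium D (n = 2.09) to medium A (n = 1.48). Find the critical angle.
θc = arcsin(n₂/n₁) = 45.08°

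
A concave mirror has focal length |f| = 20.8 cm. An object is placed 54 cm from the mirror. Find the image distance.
f = +20.8 cm (concave); 1/di = 1/f − 1/do → di = 33.83 cm (real image, in front of mirror)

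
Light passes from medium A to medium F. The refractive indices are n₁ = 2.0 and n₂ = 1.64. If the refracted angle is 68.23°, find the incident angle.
sin θ₁ = (n₂/n₁)·sin θ₂ → θ₁ = 49.6°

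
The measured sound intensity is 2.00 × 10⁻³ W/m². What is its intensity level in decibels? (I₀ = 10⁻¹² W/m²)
β = 10·log₁₀(I/I₀) = 93.01 dB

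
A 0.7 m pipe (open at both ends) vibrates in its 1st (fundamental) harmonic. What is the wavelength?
λₙ = 2L/n = 1.4 m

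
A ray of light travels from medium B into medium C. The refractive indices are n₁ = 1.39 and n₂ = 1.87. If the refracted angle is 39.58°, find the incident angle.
sin θ₁ = (n₂/n₁)·sin θ₂ → θ₁ = 59°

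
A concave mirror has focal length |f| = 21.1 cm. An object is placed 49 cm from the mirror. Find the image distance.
f = +21.1 cm (concave); 1/di = 1/f − 1/do → di = 37.06 cm (real image, in front of mirror)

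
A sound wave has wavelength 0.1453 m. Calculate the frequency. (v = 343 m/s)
f = v/λ = 2361 Hz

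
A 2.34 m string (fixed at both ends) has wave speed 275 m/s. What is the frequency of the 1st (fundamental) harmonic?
fₙ = nv/(2L) = 58.76 Hz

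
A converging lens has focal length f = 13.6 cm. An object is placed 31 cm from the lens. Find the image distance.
1/di = 1/f − 1/do → di = 24.23 cm (real image)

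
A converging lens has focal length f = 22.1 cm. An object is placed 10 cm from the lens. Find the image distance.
1/di = 1/f − 1/do → di = -18.26 cm (virtual image)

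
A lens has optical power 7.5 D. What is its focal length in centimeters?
f = 1/P = 13.33 cm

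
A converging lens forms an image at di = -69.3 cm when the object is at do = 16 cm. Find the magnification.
M = −di/do = 4.331 (upright image)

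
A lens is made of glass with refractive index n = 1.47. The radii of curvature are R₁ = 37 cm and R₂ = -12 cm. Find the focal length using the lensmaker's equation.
1/f = (n − 1)(1/R₁ − 1/R₂) → f = 19.28 cm (converging lens)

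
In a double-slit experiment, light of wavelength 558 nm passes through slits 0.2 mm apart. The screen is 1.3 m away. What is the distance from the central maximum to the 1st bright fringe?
y = mλL/d = 3.627 mm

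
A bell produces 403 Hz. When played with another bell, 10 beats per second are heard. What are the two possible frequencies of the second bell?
f₂ = 403 ± 10 Hz → 413 Hz or 393 Hz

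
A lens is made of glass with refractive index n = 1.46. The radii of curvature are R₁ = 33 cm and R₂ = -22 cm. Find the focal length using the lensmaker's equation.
1/f = (n − 1)(1/R₁ − 1/R₂) → f = 28.7 cm (converging lens)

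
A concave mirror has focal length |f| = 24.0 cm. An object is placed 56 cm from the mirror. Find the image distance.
f = +24.0 cm (concave); 1/di = 1/f − 1/do → di = 42 cm (real image, in front of mirror)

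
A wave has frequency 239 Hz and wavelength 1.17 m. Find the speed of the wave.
v = fλ = 279.6 m/s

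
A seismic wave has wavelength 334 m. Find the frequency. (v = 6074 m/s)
f = v/λ = 18.19 Hz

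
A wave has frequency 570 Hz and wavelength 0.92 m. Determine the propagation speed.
v = fλ = 524.4 m/s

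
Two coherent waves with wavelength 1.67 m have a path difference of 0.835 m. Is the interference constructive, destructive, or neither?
destructive — path difference = 0.5λ, an odd multiple of λ/2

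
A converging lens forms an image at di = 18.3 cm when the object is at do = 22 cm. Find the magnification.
M = −di/do = -0.8318 (inverted image)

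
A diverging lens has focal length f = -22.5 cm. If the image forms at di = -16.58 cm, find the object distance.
1/do = 1/f − 1/di → do = 63.02 cm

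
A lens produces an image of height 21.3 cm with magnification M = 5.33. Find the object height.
ho = |hi|/|M| = 3.996 cm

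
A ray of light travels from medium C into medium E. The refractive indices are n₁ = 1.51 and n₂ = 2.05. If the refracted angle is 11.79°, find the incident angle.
sin θ₁ = (n₂/n₁)·sin θ₂ → θ₁ = 16.1°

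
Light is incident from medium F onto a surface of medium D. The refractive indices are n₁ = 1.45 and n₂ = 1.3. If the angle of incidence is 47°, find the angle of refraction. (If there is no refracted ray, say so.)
sin θ₂ = (n₁/n₂)·sin θ₁ = 0.8157 → θ₂ = 54.66°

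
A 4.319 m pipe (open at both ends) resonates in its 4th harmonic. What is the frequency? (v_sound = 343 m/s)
fₙ = nv/(2L) = 158.8 Hz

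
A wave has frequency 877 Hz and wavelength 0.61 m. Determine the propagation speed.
v = fλ = 535 m/s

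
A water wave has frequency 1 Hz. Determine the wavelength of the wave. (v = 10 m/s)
λ = v/f = 10 m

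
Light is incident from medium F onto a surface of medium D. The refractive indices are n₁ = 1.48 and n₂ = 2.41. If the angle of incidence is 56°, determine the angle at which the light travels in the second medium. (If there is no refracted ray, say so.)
sin θ₂ = (n₁/n₂)·sin θ₁ = 0.5091 → θ₂ = 30.61°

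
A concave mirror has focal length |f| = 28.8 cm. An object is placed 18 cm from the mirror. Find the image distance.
f = +28.8 cm (concave); 1/di = 1/f − 1/do → di = -48 cm (virtual image, behind mirror)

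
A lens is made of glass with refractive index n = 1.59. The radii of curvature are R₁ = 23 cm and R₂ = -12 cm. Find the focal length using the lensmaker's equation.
1/f = (n − 1)(1/R₁ − 1/R₂) → f = 13.37 cm (converging lens)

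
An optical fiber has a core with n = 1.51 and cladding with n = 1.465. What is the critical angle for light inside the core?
θc = arcsin(n_cladding/n_core) = 75.98°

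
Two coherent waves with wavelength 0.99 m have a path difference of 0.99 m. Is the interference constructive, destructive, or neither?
constructive — path difference = 1λ, a whole number of wavelengths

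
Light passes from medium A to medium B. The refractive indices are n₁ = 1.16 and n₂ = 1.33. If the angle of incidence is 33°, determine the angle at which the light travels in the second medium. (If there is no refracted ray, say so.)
sin θ₂ = (n₁/n₂)·sin θ₁ = 0.475 → θ₂ = 28.36°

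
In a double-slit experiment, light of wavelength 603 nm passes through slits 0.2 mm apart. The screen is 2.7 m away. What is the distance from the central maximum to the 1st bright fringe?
y = mλL/d = 8.14 mm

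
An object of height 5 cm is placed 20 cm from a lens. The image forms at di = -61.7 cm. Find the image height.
hi = (-di/do) × ho = 15.43 cm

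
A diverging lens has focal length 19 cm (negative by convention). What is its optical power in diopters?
P = 1/f = -5.263 D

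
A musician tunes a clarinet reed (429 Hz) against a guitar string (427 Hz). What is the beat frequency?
2 Hz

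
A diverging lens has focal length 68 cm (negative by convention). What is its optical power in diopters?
P = 1/f = -1.471 D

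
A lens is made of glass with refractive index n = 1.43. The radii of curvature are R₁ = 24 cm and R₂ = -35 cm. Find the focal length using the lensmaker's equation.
1/f = (n − 1)(1/R₁ − 1/R₂) → f = 33.11 cm (converging lens)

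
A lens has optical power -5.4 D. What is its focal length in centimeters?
f = 1/P = -18.52 cm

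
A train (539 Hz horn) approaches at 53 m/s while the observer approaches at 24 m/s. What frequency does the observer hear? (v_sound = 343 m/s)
f_obs = f·(v + v_o)/(v − v_s) = 682.1 Hz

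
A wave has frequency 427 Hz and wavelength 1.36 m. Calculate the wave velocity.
v = fλ = 580.7 m/s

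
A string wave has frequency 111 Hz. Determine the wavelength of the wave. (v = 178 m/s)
λ = v/f = 1.604 m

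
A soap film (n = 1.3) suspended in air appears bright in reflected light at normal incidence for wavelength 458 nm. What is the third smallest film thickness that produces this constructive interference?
2nt = (m − ½)λ with m = 3 → t = (m − ½)λ/(2n) = 440.4 nm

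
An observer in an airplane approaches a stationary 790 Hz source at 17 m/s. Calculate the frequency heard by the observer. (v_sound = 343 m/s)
f_obs = f·(v + v_o)/v = 829.2 Hz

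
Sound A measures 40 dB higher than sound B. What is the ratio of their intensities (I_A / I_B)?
I_A/I_B = 10^(Δβ/10) = 10000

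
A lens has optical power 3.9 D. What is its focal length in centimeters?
f = 1/P = 25.64 cm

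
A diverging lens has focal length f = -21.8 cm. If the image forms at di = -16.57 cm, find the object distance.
1/do = 1/f − 1/di → do = 69.07 cm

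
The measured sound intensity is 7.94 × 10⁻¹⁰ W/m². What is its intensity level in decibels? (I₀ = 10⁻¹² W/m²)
β = 10·log₁₀(I/I₀) = 29 dB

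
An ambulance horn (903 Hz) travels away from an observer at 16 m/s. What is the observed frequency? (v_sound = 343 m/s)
f_obs = f·v/(v + v_s) = 862.8 Hz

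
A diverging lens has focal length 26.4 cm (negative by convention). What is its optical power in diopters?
P = 1/f = -3.788 D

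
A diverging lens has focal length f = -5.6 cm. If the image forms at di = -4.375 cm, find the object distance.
1/do = 1/f − 1/di → do = 20 cm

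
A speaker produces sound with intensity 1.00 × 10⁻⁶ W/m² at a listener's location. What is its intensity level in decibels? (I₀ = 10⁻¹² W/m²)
β = 10·log₁₀(I/I₀) = 60 dB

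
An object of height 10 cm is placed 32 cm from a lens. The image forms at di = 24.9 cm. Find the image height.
hi = (-di/do) × ho = -7.781 cm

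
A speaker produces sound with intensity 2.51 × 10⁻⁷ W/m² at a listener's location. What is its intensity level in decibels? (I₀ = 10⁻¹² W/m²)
β = 10·log₁₀(I/I₀) = 54 dB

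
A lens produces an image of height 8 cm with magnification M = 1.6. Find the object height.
ho = |hi|/|M| = 5 cm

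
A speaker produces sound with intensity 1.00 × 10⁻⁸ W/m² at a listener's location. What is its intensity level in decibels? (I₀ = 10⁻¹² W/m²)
β = 10·log₁₀(I/I₀) = 40 dB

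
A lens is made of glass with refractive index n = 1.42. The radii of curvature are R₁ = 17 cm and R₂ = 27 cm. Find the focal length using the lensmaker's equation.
1/f = (n − 1)(1/R₁ − 1/R₂) → f = 109.3 cm (converging lens)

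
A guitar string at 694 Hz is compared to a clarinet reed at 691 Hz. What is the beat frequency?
3 Hz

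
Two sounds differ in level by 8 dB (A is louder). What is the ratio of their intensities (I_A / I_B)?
I_A/I_B = 10^(Δβ/10) = 6.31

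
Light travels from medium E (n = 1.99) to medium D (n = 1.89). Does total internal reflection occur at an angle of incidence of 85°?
θc = arcsin(n₂/n₁) = 71.76°; 85° > θc, so yes — total internal reflection.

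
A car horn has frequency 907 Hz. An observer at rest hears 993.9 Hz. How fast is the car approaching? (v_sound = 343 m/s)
v_s = v·(1 − f/f_obs) = 29.99 m/s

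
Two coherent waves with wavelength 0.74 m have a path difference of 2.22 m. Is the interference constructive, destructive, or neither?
constructive — path difference = 3λ, a whole number of wavelengths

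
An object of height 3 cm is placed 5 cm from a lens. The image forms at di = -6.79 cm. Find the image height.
hi = (-di/do) × ho = 4.074 cm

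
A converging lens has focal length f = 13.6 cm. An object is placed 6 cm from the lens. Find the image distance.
1/di = 1/f − 1/do → di = -10.74 cm (virtual image)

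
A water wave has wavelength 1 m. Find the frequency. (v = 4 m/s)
f = v/λ = 4 Hz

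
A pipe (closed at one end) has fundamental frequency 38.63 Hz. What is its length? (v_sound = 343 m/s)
L = v/(4f₁) = 2.22 m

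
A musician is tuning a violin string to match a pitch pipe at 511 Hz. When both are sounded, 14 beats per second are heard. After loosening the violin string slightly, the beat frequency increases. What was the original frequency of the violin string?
497 Hz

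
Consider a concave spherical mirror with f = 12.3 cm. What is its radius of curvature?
R = 2|f| = 24.6 cm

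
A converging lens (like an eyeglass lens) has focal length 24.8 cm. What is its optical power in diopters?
P = 1/f = 4.032 D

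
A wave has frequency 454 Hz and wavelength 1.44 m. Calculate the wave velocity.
v = fλ = 653.8 m/s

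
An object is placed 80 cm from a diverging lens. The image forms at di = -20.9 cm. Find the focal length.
1/f = 1/do + 1/di → f = -28.29 cm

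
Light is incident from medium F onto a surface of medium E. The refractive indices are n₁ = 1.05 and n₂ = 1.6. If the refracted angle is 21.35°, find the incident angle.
sin θ₁ = (n₂/n₁)·sin θ₂ → θ₁ = 33.69°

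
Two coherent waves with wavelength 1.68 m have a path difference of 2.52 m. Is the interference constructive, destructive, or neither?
destructive — path difference = 1.5λ, an odd multiple of λ/2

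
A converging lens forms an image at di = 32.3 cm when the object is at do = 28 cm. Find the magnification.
M = −di/do = -1.154 (inverted image)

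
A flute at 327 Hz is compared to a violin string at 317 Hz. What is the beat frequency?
10 Hz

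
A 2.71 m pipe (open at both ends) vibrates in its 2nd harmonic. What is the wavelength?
λₙ = 2L/n = 2.71 m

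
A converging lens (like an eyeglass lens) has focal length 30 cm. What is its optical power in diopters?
P = 1/f = 3.333 D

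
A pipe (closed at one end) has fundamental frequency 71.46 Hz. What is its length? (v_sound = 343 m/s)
L = v/(4f₁) = 1.2 m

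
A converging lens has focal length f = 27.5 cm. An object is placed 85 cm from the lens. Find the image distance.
1/di = 1/f − 1/do → di = 40.65 cm (real image)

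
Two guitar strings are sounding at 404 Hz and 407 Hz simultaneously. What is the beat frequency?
3 Hz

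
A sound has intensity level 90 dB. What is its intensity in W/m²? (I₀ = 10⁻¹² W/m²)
I = I₀·10^(β/10) = 1.00 × 10⁻³ W/m²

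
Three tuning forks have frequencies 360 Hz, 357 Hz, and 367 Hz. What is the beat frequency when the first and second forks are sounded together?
3 Hz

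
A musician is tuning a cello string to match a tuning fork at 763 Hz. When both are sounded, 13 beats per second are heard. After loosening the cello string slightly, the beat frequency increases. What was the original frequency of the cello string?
750 Hz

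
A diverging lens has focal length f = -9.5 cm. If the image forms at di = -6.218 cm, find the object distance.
1/do = 1/f − 1/di → do = 18 cm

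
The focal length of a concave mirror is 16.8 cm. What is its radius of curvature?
R = 2|f| = 33.6 cm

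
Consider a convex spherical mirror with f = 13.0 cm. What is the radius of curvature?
R = 2|f| = 26 cm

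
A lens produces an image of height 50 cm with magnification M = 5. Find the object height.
ho = |hi|/|M| = 10 cm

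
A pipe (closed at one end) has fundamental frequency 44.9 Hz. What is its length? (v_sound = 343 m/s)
L = v/(4f₁) = 1.91 m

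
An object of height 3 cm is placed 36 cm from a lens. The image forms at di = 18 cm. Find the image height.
hi = (-di/do) × ho = -1.5 cm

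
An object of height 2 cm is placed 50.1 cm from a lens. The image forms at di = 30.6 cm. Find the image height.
hi = (-di/do) × ho = -1.222 cm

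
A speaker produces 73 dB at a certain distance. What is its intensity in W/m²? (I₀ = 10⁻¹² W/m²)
I = I₀·10^(β/10) = 2.00 × 10⁻⁵ W/m²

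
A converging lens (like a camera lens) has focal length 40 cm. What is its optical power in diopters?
P = 1/f = 2.5 D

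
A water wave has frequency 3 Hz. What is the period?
T = 1/f = 0.3333 s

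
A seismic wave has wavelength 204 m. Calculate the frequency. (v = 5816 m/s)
f = v/λ = 28.51 Hz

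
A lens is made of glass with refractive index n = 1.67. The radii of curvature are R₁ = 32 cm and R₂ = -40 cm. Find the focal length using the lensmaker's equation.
1/f = (n − 1)(1/R₁ − 1/R₂) → f = 26.53 cm (converging lens)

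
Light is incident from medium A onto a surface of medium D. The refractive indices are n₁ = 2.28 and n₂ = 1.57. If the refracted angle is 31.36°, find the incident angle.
sin θ₁ = (n₂/n₁)·sin θ₂ → θ₁ = 21°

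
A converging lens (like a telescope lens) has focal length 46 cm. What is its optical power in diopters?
P = 1/f = 2.174 D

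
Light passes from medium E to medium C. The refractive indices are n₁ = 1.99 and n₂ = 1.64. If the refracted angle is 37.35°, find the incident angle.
sin θ₁ = (n₂/n₁)·sin θ₂ → θ₁ = 30°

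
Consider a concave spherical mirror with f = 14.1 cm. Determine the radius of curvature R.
R = 2|f| = 28.2 cm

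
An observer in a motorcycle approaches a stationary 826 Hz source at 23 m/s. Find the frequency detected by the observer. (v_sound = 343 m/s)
f_obs = f·(v + v_o)/v = 881.4 Hz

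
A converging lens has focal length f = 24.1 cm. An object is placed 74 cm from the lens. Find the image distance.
1/di = 1/f − 1/do → di = 35.74 cm (real image)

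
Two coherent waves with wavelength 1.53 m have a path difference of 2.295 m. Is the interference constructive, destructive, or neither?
destructive — path difference = 1.5λ, an odd multiple of λ/2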